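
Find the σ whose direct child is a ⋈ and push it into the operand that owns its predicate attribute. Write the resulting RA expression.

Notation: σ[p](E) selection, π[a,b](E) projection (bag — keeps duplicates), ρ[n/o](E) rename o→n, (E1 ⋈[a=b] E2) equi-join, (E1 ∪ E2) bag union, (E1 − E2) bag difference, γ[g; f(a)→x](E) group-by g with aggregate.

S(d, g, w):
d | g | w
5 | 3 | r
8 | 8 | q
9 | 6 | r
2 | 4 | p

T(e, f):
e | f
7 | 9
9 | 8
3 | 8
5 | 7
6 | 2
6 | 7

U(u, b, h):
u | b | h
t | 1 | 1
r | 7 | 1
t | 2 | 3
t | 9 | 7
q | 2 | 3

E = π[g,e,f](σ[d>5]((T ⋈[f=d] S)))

σ filters on d, owned by the right side.
E' = π[g,e,f]((T ⋈[f=d] σ[d>5](S)))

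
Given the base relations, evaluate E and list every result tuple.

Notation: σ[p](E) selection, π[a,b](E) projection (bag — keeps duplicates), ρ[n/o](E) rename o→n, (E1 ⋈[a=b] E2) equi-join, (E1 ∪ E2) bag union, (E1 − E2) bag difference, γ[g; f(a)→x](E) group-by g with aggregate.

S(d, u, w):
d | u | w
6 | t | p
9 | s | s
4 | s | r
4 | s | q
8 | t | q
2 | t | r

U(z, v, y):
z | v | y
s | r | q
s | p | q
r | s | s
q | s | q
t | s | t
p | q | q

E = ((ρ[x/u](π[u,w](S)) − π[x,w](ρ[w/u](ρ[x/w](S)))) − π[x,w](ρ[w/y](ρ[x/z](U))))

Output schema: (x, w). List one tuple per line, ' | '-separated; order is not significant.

Row counts bottom-up:
  S → 6
  π[u,w](S) → 6
  ρ[x/u](π[u,w](S)) → 6
  S → 6
  ρ[x/w](S) → 6
  ρ[w/u](ρ[x/w](S)) → 6
  π[x,w](ρ[w/u](ρ[x/w](S))) → 6
  (ρ[x/u](π[u,w](S)) − π[x,w](ρ[w/u](ρ[x/w](S)))) → 5
  U → 6
  ρ[x/z](U) → 6
  ρ[w/y](ρ[x/z](U)) → 6
  π[x,w](ρ[w/y](ρ[x/z](U))) → 6
  ((ρ[x/u](π[u,w](S)) − π[x,w](ρ[w/u](ρ[x/w](S)))) − π[x,w](ρ[w/y](ρ[x/z](U)))) → 4

== RESULT ==
x | w
s | r
t | p
t | q
t | r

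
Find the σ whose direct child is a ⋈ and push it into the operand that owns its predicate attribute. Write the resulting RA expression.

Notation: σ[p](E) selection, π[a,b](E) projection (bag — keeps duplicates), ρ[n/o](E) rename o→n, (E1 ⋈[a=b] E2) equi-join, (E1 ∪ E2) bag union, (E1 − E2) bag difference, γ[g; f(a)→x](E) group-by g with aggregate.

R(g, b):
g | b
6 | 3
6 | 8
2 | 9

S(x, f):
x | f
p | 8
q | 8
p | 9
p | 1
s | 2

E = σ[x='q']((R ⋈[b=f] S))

σ filters on x, owned by the right side.
E' = (R ⋈[b=f] σ[x='q'](S))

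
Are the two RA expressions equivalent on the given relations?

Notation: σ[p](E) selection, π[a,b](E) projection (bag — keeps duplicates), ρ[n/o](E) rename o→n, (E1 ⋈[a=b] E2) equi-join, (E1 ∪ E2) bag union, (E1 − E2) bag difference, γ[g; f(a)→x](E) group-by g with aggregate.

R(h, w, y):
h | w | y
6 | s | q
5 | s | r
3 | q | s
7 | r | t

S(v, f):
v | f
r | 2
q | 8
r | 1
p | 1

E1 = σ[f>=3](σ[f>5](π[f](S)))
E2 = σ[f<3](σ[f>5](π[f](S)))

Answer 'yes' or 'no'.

E1 per-node cardinality:
  S → 4
  π[f](S) → 4
  σ[f>5](π[f](S)) → 1
  σ[f>=3](σ[f>5](π[f](S))) → 1
E2 per-node cardinality:
  S → 4
  π[f](S) → 4
  σ[f>5](π[f](S)) → 1
  σ[f<3](σ[f>5](π[f](S))) → 0

E1 result:
f
8
E2 result:
f
(0 rows)
Witness: (8,) appears 1× in E1 but 0× in E2.

no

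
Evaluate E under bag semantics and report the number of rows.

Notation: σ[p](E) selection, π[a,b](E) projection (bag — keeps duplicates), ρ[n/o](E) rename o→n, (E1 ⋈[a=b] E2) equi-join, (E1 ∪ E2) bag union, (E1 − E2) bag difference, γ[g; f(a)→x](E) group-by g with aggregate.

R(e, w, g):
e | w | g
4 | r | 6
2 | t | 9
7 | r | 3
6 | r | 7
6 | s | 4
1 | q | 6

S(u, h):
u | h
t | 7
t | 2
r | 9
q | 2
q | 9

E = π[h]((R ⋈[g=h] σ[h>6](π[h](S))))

Stepwise |·|:
  R → 6
  S → 5
  π[h](S) → 5
  σ[h>6](π[h](S)) → 3
  (R ⋈[g=h] σ[h>6](π[h](S))) → 3
  π[h]((R ⋈[g=h] σ[h>6](π[h](S)))) → 3

|E| = 3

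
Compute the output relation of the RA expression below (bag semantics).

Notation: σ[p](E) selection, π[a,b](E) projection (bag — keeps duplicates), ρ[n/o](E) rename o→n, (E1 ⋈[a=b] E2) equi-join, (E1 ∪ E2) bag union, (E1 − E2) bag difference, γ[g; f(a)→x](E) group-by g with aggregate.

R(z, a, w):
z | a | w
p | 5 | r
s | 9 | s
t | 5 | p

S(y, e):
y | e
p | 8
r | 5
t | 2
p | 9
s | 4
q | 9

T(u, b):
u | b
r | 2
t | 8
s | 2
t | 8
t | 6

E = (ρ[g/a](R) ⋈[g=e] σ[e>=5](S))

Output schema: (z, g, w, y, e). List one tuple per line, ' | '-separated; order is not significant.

Subexpression sizes:
  R → 3
  ρ[g/a](R) → 3
  S → 6
  σ[e>=5](S) → 4
  (ρ[g/a](R) ⋈[g=e] σ[e>=5](S)) → 4

== RESULT ==
z | g | w | y | e
p | 5 | r | r | 5
s | 9 | s | p | 9
s | 9 | s | q | 9
t | 5 | p | r | 5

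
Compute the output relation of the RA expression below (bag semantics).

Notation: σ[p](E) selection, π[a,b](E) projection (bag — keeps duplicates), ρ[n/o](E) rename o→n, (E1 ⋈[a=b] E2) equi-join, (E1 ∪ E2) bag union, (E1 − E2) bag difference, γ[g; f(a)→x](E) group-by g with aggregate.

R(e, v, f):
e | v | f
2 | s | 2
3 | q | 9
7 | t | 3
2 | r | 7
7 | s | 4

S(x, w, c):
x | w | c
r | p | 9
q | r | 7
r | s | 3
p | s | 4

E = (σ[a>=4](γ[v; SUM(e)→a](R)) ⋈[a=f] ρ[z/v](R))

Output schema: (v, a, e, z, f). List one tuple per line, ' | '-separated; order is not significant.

Stepwise |·|:
  R → 5
  γ[v; SUM(e)→a](R) → 4
  σ[a>=4](γ[v; SUM(e)→a](R)) → 2
  R → 5
  ρ[z/v](R) → 5
  (σ[a>=4](γ[v; SUM(e)→a](R)) ⋈[a=f] ρ[z/v](R)) → 2

== RESULT ==
v | a | e | z | f
s | 9 | 3 | q | 9
t | 7 | 2 | r | 7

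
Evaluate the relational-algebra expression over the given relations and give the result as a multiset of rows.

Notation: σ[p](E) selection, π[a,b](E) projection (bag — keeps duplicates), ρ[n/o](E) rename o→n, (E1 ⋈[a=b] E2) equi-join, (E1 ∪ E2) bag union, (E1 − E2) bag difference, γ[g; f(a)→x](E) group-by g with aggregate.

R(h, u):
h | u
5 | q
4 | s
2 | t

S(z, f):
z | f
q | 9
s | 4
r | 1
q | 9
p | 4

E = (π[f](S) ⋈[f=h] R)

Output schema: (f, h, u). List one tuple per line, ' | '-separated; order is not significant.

Stepwise |·|:
  S → 5
  π[f](S) → 5
  R → 3
  (π[f](S) ⋈[f=h] R) → 2

== RESULT ==
f | h | u
4 | 4 | s
4 | 4 | s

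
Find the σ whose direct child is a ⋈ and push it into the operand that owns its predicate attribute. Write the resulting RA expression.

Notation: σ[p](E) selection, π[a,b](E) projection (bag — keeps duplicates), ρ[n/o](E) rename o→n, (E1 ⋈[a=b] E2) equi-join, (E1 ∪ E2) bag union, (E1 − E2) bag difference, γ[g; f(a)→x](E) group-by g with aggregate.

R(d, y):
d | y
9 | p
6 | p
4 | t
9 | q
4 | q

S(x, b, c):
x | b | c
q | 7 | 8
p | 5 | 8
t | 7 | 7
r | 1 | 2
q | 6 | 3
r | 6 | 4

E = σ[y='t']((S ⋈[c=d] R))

σ filters on y, owned by the right side.
E' = (S ⋈[c=d] σ[y='t'](R))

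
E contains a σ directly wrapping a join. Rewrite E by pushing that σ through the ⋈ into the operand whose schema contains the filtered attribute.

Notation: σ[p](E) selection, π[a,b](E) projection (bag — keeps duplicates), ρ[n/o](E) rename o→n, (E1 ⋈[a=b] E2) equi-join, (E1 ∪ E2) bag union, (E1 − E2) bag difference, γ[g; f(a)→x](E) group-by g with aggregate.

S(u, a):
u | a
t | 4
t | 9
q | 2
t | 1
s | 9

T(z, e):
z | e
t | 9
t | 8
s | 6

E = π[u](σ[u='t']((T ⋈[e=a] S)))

σ filters on u, owned by the right side.
E' = π[u]((T ⋈[e=a] σ[u='t'](S)))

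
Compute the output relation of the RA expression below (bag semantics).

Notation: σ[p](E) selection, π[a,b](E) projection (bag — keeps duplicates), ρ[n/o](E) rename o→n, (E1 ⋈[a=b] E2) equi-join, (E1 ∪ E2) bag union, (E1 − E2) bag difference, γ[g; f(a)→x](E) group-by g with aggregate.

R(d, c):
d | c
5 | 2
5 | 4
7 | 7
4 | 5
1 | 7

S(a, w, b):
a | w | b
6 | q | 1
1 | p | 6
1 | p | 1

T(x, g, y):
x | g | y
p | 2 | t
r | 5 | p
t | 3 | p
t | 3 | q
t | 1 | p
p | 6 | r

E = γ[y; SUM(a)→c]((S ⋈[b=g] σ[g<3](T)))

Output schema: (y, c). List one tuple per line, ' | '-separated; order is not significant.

Per-node cardinality:
  S → 3
  T → 6
  σ[g<3](T) → 2
  (S ⋈[b=g] σ[g<3](T)) → 2
  γ[y; SUM(a)→c]((S ⋈[b=g] σ[g<3](T))) → 1

== RESULT ==
y | c
p | 7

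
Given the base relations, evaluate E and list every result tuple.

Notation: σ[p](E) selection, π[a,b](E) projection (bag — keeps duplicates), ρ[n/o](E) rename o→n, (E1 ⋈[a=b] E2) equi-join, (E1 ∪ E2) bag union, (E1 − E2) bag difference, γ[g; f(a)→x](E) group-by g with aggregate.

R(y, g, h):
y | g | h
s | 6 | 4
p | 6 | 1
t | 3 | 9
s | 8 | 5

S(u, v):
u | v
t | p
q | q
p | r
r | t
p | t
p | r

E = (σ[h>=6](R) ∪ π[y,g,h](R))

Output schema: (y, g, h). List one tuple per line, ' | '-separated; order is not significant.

Stepwise |·|:
  R → 4
  σ[h>=6](R) → 1
  R → 4
  π[y,g,h](R) → 4
  (σ[h>=6](R) ∪ π[y,g,h](R)) → 5

== RESULT ==
y | g | h
p | 6 | 1
s | 6 | 4
s | 8 | 5
t | 3 | 9
t | 3 | 9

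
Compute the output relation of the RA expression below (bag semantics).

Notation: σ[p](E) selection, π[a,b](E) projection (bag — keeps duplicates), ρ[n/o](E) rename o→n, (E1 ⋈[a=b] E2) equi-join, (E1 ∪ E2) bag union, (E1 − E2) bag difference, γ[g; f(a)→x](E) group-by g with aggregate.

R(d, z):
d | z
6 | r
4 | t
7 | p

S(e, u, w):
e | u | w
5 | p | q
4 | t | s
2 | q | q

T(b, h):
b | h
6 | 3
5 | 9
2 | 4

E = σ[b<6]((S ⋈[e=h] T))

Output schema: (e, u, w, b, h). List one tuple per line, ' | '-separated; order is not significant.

Stepwise |·|:
  S → 3
  T → 3
  (S ⋈[e=h] T) → 1
  σ[b<6]((S ⋈[e=h] T)) → 1

== RESULT ==
e | u | w | b | h
4 | t | s | 2 | 4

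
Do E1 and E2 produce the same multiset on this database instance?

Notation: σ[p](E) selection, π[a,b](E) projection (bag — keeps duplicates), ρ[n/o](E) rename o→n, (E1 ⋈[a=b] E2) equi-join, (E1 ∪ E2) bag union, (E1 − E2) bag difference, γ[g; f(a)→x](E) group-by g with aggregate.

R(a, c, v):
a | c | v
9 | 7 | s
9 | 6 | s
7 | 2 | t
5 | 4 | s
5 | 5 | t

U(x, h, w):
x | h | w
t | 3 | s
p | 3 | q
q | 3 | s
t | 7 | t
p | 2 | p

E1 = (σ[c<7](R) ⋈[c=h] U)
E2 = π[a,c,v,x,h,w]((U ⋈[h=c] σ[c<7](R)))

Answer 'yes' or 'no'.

E1 subexpression sizes:
  R → 5
  σ[c<7](R) → 4
  U → 5
  (σ[c<7](R) ⋈[c=h] U) → 1
E2 subexpression sizes:
  U → 5
  R → 5
  σ[c<7](R) → 4
  (U ⋈[h=c] σ[c<7](R)) → 1
  π[a,c,v,x,h,w]((U ⋈[h=c] σ[c<7](R))) → 1

E1 and E2 produce the same multiset:
a | c | v | x | h | w
7 | 2 | t | p | 2 | p

yes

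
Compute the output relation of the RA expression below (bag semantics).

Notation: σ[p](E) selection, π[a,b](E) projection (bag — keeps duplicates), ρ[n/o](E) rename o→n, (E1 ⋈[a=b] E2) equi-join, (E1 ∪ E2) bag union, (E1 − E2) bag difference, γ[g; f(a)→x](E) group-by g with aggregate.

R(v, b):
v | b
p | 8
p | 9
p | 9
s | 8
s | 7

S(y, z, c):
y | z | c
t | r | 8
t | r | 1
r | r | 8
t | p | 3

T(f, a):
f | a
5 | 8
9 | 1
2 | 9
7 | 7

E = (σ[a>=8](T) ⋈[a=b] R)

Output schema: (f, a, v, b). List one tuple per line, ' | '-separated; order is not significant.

Per-node cardinality:
  T → 4
  σ[a>=8](T) → 2
  R → 5
  (σ[a>=8](T) ⋈[a=b] R) → 4

== RESULT ==
f | a | v | b
2 | 9 | p | 9
2 | 9 | p | 9
5 | 8 | p | 8
5 | 8 | s | 8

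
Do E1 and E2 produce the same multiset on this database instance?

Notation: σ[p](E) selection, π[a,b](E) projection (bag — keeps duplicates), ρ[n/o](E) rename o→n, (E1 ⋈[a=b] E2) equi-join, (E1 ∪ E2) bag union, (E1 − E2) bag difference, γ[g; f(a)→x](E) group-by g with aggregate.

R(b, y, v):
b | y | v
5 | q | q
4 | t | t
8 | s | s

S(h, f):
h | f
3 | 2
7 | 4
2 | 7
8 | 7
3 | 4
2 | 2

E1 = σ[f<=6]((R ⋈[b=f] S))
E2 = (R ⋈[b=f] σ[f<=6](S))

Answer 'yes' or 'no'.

E1 subexpression sizes:
  R → 3
  S → 6
  (R ⋈[b=f] S) → 2
  σ[f<=6]((R ⋈[b=f] S)) → 2
E2 subexpression sizes:
  R → 3
  S → 6
  σ[f<=6](S) → 4
  (R ⋈[b=f] σ[f<=6](S)) → 2

E1 and E2 produce the same multiset:
b | y | v | h | f
4 | t | t | 3 | 4
4 | t | t | 7 | 4

yes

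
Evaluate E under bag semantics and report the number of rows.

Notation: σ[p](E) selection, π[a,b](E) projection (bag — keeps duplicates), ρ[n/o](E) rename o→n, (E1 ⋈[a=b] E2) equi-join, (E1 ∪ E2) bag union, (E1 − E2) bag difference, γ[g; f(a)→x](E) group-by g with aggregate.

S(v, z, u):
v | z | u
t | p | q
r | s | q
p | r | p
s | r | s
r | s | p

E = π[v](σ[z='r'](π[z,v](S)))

Stepwise |·|:
  S → 5
  π[z,v](S) → 5
  σ[z='r'](π[z,v](S)) → 2
  π[v](σ[z='r'](π[z,v](S))) → 2

|E| = 2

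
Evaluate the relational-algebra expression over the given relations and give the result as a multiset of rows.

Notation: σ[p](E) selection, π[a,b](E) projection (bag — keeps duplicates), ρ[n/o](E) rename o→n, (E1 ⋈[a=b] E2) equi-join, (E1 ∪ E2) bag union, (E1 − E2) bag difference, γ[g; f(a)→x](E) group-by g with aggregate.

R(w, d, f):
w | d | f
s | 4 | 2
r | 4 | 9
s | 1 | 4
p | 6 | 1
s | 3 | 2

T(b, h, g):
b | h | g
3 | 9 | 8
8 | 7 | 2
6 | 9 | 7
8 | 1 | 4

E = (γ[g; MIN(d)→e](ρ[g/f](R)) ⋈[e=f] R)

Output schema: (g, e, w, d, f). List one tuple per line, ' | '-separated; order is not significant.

Subexpression sizes:
  R → 5
  ρ[g/f](R) → 5
  γ[g; MIN(d)→e](ρ[g/f](R)) → 4
  R → 5
  (γ[g; MIN(d)→e](ρ[g/f](R)) ⋈[e=f] R) → 2

== RESULT ==
g | e | w | d | f
4 | 1 | p | 6 | 1
9 | 4 | s | 1 | 4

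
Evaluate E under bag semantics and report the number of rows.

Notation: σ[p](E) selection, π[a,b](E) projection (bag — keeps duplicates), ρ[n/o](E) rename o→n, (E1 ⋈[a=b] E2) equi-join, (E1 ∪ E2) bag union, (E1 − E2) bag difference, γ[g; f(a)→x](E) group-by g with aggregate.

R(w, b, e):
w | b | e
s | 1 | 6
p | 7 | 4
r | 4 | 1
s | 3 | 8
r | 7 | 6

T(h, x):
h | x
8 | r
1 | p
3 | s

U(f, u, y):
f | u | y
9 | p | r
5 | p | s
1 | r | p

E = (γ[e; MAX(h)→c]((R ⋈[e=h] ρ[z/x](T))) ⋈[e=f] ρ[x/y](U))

Stepwise |·|:
  R → 5
  T → 3
  ρ[z/x](T) → 3
  (R ⋈[e=h] ρ[z/x](T)) → 2
  γ[e; MAX(h)→c]((R ⋈[e=h] ρ[z/x](T))) → 2
  U → 3
  ρ[x/y](U) → 3
  (γ[e; MAX(h)→c]((R ⋈[e=h] ρ[z/x](T))) ⋈[e=f] ρ[x/y](U)) → 1

|E| = 1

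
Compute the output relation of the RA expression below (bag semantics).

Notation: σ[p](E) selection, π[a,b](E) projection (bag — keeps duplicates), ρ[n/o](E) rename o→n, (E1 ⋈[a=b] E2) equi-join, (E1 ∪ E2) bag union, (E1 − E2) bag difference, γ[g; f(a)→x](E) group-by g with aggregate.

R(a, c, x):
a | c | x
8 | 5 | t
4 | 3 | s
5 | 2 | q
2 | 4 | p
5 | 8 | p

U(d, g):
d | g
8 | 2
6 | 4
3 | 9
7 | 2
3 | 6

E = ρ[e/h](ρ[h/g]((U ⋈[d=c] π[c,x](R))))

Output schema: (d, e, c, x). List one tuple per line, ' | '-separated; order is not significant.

Row counts bottom-up:
  U → 5
  R → 5
  π[c,x](R) → 5
  (U ⋈[d=c] π[c,x](R)) → 3
  ρ[h/g]((U ⋈[d=c] π[c,x](R))) → 3
  ρ[e/h](ρ[h/g]((U ⋈[d=c] π[c,x](R)))) → 3

== RESULT ==
d | e | c | x
3 | 6 | 3 | s
3 | 9 | 3 | s
8 | 2 | 8 | p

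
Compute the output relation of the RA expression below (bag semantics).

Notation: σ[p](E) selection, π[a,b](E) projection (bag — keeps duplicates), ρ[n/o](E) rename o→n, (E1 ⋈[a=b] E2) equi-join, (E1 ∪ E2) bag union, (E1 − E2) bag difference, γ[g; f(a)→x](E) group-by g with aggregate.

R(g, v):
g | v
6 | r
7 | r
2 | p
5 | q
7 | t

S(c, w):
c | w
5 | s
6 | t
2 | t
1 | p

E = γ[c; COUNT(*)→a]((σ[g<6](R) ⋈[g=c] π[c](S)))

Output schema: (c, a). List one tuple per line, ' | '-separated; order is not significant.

Row counts bottom-up:
  R → 5
  σ[g<6](R) → 2
  S → 4
  π[c](S) → 4
  (σ[g<6](R) ⋈[g=c] π[c](S)) → 2
  γ[c; COUNT(*)→a]((σ[g<6](R) ⋈[g=c] π[c](S))) → 2

== RESULT ==
c | a
2 | 1
5 | 1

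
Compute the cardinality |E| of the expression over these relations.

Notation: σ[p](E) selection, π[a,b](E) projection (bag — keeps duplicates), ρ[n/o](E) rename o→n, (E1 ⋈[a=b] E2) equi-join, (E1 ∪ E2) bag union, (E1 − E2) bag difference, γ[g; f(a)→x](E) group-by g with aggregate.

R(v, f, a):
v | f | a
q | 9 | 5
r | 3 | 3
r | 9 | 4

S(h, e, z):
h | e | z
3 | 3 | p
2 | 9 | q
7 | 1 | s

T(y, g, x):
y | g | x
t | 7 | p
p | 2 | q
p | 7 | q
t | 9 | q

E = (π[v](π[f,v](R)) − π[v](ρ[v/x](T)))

Subexpression sizes:
  R → 3
  π[f,v](R) → 3
  π[v](π[f,v](R)) → 3
  T → 4
  ρ[v/x](T) → 4
  π[v](ρ[v/x](T)) → 4
  (π[v](π[f,v](R)) − π[v](ρ[v/x](T))) → 2

|E| = 2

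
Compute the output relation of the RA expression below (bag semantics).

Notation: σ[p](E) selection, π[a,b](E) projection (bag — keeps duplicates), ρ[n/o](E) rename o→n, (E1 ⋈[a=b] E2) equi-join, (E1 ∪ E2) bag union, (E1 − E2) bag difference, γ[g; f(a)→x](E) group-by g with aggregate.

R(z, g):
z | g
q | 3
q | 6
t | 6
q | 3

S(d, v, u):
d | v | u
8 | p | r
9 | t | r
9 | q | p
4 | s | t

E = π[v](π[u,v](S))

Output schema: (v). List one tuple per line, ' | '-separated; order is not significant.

Stepwise |·|:
  S → 4
  π[u,v](S) → 4
  π[v](π[u,v](S)) → 4

== RESULT ==
v
p
q
s
t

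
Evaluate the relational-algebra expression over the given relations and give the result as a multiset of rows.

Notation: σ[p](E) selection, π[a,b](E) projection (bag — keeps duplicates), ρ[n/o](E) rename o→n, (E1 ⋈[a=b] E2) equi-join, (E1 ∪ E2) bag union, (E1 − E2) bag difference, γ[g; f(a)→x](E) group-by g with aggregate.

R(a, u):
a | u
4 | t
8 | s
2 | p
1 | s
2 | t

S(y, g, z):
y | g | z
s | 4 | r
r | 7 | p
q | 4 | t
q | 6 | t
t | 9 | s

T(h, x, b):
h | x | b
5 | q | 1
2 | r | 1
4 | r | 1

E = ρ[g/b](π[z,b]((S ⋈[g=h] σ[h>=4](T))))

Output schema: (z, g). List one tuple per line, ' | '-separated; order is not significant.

Subexpression sizes:
  S → 5
  T → 3
  σ[h>=4](T) → 2
  (S ⋈[g=h] σ[h>=4](T)) → 2
  π[z,b]((S ⋈[g=h] σ[h>=4](T))) → 2
  ρ[g/b](π[z,b]((S ⋈[g=h] σ[h>=4](T)))) → 2

== RESULT ==
z | g
r | 1
t | 1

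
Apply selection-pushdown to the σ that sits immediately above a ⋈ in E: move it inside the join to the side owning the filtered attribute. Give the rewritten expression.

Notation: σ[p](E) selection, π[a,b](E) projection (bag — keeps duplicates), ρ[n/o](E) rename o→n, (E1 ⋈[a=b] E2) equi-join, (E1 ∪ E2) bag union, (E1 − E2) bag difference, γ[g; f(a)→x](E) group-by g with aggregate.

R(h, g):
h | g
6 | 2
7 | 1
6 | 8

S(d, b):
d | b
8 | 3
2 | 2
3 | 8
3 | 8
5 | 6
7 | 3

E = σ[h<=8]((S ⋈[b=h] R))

σ filters on h, owned by the right side.
E' = (S ⋈[b=h] σ[h<=8](R))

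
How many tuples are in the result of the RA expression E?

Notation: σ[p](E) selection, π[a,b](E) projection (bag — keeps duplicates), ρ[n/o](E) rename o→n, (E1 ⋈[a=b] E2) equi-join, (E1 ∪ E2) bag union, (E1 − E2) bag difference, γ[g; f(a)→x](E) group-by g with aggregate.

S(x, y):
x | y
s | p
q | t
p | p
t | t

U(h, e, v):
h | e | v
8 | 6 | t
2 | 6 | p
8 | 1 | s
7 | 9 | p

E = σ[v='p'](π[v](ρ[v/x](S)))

Row counts bottom-up:
  S → 4
  ρ[v/x](S) → 4
  π[v](ρ[v/x](S)) → 4
  σ[v='p'](π[v](ρ[v/x](S))) → 1

|E| = 1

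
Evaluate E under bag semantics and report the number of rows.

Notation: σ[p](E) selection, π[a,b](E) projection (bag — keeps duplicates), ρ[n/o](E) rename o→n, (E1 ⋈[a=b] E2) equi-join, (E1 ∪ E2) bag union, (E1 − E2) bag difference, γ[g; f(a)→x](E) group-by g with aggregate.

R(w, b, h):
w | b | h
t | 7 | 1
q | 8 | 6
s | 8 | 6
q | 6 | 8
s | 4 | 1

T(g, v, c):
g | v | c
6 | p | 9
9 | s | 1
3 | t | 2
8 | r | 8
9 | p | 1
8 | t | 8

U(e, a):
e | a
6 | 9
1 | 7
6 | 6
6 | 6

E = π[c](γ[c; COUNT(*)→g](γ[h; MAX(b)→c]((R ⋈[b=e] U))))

Subexpression sizes:
  R → 5
  U → 4
  (R ⋈[b=e] U) → 3
  γ[h; MAX(b)→c]((R ⋈[b=e] U)) → 1
  γ[c; COUNT(*)→g](γ[h; MAX(b)→c]((R ⋈[b=e] U))) → 1
  π[c](γ[c; COUNT(*)→g](γ[h; MAX(b)→c]((R ⋈[b=e] U)))) → 1

|E| = 1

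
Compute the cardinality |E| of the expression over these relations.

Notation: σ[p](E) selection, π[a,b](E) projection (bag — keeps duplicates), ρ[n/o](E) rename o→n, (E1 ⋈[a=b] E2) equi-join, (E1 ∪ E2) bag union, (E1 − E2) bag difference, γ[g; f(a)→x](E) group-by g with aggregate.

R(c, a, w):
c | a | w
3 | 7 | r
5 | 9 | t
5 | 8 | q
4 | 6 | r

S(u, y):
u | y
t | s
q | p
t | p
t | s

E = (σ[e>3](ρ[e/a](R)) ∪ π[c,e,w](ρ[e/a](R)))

Row counts bottom-up:
  R → 4
  ρ[e/a](R) → 4
  σ[e>3](ρ[e/a](R)) → 4
  R → 4
  ρ[e/a](R) → 4
  π[c,e,w](ρ[e/a](R)) → 4
  (σ[e>3](ρ[e/a](R)) ∪ π[c,e,w](ρ[e/a](R))) → 8

|E| = 8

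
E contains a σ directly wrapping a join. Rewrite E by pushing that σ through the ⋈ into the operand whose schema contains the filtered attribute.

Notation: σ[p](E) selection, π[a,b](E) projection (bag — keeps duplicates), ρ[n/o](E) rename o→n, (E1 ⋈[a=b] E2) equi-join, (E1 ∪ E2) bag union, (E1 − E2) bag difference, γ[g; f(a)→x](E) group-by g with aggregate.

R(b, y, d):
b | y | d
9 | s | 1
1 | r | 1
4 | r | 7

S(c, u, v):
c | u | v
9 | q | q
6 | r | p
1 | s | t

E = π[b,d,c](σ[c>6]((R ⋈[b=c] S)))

σ filters on c, owned by the right side.
E' = π[b,d,c]((R ⋈[b=c] σ[c>6](S)))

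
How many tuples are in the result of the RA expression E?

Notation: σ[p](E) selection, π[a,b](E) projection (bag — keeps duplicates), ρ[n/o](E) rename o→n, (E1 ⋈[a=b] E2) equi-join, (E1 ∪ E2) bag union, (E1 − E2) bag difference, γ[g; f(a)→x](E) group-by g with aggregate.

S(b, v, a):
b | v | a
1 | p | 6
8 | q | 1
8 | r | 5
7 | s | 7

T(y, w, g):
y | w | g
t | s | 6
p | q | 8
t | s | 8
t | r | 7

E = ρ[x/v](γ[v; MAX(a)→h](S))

Subexpression sizes:
  S → 4
  γ[v; MAX(a)→h](S) → 4
  ρ[x/v](γ[v; MAX(a)→h](S)) → 4

|E| = 4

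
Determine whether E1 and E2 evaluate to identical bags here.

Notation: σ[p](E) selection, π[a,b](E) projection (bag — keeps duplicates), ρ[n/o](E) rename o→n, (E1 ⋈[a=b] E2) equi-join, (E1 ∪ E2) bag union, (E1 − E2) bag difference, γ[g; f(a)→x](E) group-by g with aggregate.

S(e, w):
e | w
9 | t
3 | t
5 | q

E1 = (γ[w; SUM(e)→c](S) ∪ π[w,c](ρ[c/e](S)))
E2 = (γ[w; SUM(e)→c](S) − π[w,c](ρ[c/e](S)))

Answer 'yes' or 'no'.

E1 row counts bottom-up:
  S → 3
  γ[w; SUM(e)→c](S) → 2
  S → 3
  ρ[c/e](S) → 3
  π[w,c](ρ[c/e](S)) → 3
  (γ[w; SUM(e)→c](S) ∪ π[w,c](ρ[c/e](S))) → 5
E2 row counts bottom-up:
  S → 3
  γ[w; SUM(e)→c](S) → 2
  S → 3
  ρ[c/e](S) → 3
  π[w,c](ρ[c/e](S)) → 3
  (γ[w; SUM(e)→c](S) − π[w,c](ρ[c/e](S))) → 1

E1 result:
w | c
q | 5
q | 5
t | 3
t | 9
t | 12
E2 result:
w | c
t | 12
Witness: ('t', 3) appears 1× in E1 but 0× in E2.

no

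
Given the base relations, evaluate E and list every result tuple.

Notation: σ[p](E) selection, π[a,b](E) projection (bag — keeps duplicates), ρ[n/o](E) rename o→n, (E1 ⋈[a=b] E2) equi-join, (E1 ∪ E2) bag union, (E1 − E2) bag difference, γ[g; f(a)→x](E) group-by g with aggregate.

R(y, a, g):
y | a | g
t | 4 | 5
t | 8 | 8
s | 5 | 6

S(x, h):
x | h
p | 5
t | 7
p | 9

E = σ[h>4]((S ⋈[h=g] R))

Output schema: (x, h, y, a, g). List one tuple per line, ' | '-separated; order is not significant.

Row counts bottom-up:
  S → 3
  R → 3
  (S ⋈[h=g] R) → 1
  σ[h>4]((S ⋈[h=g] R)) → 1

== RESULT ==
x | h | y | a | g
p | 5 | t | 4 | 5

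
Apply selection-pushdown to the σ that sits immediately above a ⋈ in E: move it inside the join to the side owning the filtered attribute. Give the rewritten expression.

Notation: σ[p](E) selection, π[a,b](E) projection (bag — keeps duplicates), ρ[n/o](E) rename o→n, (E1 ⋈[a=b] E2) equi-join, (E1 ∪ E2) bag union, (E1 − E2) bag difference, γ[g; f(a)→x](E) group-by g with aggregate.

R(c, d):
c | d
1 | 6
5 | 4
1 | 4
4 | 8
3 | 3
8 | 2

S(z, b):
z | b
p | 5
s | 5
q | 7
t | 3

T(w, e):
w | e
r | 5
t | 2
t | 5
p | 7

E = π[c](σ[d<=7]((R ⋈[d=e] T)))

σ filters on d, owned by the left side.
E' = π[c]((σ[d<=7](R) ⋈[d=e] T))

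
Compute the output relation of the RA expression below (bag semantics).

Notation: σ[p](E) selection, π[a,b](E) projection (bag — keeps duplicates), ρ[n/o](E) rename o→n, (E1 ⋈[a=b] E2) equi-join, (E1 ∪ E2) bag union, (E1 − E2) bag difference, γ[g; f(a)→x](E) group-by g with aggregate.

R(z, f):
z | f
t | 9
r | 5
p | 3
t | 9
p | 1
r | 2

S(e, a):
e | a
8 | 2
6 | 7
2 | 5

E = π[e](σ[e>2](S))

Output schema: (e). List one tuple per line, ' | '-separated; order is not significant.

Per-node cardinality:
  S → 3
  σ[e>2](S) → 2
  π[e](σ[e>2](S)) → 2

== RESULT ==
e
6
8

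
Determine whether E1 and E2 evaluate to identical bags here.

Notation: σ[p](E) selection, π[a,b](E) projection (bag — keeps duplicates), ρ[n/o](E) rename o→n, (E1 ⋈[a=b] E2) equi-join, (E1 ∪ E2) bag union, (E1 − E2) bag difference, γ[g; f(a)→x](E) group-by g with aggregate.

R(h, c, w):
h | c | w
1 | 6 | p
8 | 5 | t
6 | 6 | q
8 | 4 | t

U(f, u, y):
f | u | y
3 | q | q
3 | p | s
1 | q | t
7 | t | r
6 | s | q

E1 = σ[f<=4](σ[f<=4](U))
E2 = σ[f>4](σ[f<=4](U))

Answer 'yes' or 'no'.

E1 row counts bottom-up:
  U → 5
  σ[f<=4](U) → 3
  σ[f<=4](σ[f<=4](U)) → 3
E2 row counts bottom-up:
  U → 5
  σ[f<=4](U) → 3
  σ[f>4](σ[f<=4](U)) → 0

E1 result:
f | u | y
1 | q | t
3 | p | s
3 | q | q
E2 result:
f | u | y
(0 rows)
Witness: (3, 'q', 'q') appears 1× in E1 but 0× in E2.

no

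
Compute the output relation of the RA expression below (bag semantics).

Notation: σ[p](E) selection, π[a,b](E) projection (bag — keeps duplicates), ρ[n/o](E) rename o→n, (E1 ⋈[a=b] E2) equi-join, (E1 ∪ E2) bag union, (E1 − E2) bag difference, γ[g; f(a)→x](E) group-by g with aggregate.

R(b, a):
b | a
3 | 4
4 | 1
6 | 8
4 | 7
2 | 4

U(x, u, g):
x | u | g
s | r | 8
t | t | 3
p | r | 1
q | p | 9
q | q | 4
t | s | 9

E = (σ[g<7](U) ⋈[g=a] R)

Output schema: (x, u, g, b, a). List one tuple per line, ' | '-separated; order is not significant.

Row counts bottom-up:
  U → 6
  σ[g<7](U) → 3
  R → 5
  (σ[g<7](U) ⋈[g=a] R) → 3

== RESULT ==
x | u | g | b | a
p | r | 1 | 4 | 1
q | q | 4 | 2 | 4
q | q | 4 | 3 | 4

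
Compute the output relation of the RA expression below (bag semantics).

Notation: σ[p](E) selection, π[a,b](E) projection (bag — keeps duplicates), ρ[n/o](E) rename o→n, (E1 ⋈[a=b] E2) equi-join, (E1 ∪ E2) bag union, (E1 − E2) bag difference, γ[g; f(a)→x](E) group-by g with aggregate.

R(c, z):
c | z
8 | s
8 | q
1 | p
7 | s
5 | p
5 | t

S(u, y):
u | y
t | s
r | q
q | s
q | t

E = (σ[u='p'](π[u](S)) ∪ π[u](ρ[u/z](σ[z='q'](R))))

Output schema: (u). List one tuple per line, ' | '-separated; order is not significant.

Per-node cardinality:
  S → 4
  π[u](S) → 4
  σ[u='p'](π[u](S)) → 0
  R → 6
  σ[z='q'](R) → 1
  ρ[u/z](σ[z='q'](R)) → 1
  π[u](ρ[u/z](σ[z='q'](R))) → 1
  (σ[u='p'](π[u](S)) ∪ π[u](ρ[u/z](σ[z='q'](R)))) → 1

== RESULT ==
u
q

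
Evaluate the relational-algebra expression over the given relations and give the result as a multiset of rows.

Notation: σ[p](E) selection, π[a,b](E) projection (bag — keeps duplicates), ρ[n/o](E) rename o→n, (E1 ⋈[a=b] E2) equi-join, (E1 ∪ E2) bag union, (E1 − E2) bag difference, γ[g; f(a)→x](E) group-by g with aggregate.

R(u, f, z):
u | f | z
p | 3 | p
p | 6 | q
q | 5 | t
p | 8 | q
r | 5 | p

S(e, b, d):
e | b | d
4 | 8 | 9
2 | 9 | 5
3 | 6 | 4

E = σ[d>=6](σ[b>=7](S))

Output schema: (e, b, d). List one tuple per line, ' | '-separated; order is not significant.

Stepwise |·|:
  S → 3
  σ[b>=7](S) → 2
  σ[d>=6](σ[b>=7](S)) → 1

== RESULT ==
e | b | d
4 | 8 | 9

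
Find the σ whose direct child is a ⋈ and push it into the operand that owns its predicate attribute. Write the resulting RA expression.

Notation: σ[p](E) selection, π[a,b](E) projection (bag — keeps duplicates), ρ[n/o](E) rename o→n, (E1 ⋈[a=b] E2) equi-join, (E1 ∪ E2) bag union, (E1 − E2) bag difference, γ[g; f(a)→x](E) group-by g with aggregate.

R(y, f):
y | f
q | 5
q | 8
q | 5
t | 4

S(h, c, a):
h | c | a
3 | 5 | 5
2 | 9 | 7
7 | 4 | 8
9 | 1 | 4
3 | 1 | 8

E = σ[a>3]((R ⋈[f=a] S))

σ filters on a, owned by the right side.
E' = (R ⋈[f=a] σ[a>3](S))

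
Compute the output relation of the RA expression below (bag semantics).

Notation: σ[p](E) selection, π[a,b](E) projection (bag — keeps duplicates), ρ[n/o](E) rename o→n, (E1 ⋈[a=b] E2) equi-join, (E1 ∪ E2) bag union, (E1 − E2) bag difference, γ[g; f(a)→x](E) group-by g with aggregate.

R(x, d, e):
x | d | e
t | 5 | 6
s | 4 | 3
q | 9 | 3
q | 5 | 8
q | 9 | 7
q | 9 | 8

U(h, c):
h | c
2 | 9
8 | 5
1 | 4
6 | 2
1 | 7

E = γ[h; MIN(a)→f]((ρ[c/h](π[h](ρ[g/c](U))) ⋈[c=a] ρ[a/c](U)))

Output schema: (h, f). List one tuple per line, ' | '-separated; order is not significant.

Per-node cardinality:
  U → 5
  ρ[g/c](U) → 5
  π[h](ρ[g/c](U)) → 5
  ρ[c/h](π[h](ρ[g/c](U))) → 5
  U → 5
  ρ[a/c](U) → 5
  (ρ[c/h](π[h](ρ[g/c](U))) ⋈[c=a] ρ[a/c](U)) → 1
  γ[h; MIN(a)→f]((ρ[c/h](π[h](ρ[g/c](U))) ⋈[c=a] ρ[a/c](U))) → 1

== RESULT ==
h | f
6 | 2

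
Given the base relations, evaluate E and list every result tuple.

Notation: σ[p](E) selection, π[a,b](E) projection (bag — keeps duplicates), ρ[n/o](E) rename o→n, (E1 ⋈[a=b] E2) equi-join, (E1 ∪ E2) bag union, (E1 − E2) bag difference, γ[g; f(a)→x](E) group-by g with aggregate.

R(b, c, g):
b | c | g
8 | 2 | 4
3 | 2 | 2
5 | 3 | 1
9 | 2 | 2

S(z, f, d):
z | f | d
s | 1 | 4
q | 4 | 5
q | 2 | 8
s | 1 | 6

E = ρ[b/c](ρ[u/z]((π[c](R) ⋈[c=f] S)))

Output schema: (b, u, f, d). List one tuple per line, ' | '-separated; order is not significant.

Stepwise |·|:
  R → 4
  π[c](R) → 4
  S → 4
  (π[c](R) ⋈[c=f] S) → 3
  ρ[u/z]((π[c](R) ⋈[c=f] S)) → 3
  ρ[b/c](ρ[u/z]((π[c](R) ⋈[c=f] S))) → 3

== RESULT ==
b | u | f | d
2 | q | 2 | 8
2 | q | 2 | 8
2 | q | 2 | 8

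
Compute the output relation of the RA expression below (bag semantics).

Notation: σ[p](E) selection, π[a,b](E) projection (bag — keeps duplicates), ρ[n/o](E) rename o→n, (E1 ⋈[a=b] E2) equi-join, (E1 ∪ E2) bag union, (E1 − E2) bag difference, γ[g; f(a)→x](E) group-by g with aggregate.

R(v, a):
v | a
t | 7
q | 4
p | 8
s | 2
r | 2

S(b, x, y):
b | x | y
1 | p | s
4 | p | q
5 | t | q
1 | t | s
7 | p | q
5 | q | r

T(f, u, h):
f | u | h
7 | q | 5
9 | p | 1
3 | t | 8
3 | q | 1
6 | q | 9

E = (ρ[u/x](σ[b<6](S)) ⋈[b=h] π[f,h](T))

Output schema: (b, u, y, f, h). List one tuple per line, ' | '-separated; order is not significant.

Row counts bottom-up:
  S → 6
  σ[b<6](S) → 5
  ρ[u/x](σ[b<6](S)) → 5
  T → 5
  π[f,h](T) → 5
  (ρ[u/x](σ[b<6](S)) ⋈[b=h] π[f,h](T)) → 6

== RESULT ==
b | u | y | f | h
1 | p | s | 3 | 1
1 | p | s | 9 | 1
1 | t | s | 3 | 1
1 | t | s | 9 | 1
5 | q | r | 7 | 5
5 | t | q | 7 | 5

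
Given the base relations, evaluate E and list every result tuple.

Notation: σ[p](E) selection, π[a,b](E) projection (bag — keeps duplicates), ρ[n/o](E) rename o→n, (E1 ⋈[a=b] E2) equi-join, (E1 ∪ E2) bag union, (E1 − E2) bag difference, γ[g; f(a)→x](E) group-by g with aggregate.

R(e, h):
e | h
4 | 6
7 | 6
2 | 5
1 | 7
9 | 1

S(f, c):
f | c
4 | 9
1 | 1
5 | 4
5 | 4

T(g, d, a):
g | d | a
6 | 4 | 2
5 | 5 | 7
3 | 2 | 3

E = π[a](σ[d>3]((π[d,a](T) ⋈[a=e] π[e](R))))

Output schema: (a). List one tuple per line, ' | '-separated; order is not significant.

Stepwise |·|:
  T → 3
  π[d,a](T) → 3
  R → 5
  π[e](R) → 5
  (π[d,a](T) ⋈[a=e] π[e](R)) → 2
  σ[d>3]((π[d,a](T) ⋈[a=e] π[e](R))) → 2
  π[a](σ[d>3]((π[d,a](T) ⋈[a=e] π[e](R)))) → 2

== RESULT ==
a
2
7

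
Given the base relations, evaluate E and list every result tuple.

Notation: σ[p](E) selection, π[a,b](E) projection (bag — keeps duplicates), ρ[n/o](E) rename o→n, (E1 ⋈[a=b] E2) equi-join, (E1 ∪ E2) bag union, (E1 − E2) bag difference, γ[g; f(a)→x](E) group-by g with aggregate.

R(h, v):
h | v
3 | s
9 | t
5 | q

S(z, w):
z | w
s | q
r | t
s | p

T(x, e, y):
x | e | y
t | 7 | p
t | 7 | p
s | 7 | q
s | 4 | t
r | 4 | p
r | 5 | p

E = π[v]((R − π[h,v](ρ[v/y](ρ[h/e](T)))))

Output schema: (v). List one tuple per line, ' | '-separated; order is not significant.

Stepwise |·|:
  R → 3
  T → 6
  ρ[h/e](T) → 6
  ρ[v/y](ρ[h/e](T)) → 6
  π[h,v](ρ[v/y](ρ[h/e](T))) → 6
  (R − π[h,v](ρ[v/y](ρ[h/e](T)))) → 3
  π[v]((R − π[h,v](ρ[v/y](ρ[h/e](T))))) → 3

== RESULT ==
v
q
s
t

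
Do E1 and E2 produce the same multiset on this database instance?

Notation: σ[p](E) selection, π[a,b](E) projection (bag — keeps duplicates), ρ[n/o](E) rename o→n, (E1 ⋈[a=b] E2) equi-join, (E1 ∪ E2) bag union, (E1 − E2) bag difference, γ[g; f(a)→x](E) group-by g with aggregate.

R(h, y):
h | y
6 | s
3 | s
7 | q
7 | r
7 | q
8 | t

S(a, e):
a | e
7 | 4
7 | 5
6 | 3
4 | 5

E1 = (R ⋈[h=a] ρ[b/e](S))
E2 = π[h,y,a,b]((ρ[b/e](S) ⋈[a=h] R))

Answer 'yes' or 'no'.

E1 subexpression sizes:
  R → 6
  S → 4
  ρ[b/e](S) → 4
  (R ⋈[h=a] ρ[b/e](S)) → 7
E2 subexpression sizes:
  S → 4
  ρ[b/e](S) → 4
  R → 6
  (ρ[b/e](S) ⋈[a=h] R) → 7
  π[h,y,a,b]((ρ[b/e](S) ⋈[a=h] R)) → 7

E1 and E2 produce the same multiset:
h | y | a | b
6 | s | 6 | 3
7 | q | 7 | 4
7 | q | 7 | 4
7 | q | 7 | 5
7 | q | 7 | 5
7 | r | 7 | 4
7 | r | 7 | 5

yes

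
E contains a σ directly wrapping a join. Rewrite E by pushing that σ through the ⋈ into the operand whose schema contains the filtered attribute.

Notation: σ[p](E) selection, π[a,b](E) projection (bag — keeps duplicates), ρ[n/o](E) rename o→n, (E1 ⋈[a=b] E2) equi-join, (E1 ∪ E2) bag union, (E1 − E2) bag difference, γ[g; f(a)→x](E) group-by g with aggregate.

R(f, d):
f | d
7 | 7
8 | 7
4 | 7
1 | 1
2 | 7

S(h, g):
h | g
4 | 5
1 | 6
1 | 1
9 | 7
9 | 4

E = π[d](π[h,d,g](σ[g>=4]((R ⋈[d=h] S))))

σ filters on g, owned by the right side.
E' = π[d](π[h,d,g]((R ⋈[d=h] σ[g>=4](S))))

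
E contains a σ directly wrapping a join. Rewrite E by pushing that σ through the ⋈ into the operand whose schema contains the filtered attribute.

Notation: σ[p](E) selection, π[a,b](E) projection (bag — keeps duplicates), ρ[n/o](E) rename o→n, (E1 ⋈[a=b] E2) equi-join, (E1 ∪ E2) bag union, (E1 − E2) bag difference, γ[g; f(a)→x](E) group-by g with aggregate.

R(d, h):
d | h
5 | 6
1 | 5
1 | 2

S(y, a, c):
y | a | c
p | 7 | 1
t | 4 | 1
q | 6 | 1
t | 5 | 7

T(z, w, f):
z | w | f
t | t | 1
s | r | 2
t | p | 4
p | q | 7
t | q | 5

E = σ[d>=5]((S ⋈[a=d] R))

σ filters on d, owned by the right side.
E' = (S ⋈[a=d] σ[d>=5](R))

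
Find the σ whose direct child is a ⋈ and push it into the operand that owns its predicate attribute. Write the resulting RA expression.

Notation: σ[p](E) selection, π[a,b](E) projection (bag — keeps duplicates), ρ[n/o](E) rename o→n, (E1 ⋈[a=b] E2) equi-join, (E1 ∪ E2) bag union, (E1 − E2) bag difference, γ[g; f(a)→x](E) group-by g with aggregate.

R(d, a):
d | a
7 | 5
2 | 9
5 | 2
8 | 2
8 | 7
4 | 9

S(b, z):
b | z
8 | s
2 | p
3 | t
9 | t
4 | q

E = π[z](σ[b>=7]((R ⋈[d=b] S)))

σ filters on b, owned by the right side.
E' = π[z]((R ⋈[d=b] σ[b>=7](S)))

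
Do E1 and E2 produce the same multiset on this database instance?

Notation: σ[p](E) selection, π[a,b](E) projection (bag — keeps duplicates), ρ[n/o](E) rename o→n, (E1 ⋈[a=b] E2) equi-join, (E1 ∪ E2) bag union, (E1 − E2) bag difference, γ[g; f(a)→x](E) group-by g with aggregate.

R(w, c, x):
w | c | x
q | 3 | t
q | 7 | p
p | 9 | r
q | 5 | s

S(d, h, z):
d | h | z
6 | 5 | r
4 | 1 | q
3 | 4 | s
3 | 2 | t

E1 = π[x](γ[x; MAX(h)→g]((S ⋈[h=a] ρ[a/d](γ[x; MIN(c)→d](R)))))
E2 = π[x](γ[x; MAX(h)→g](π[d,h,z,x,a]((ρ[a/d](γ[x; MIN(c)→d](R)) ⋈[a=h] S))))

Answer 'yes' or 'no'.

E1 row counts bottom-up:
  S → 4
  R → 4
  γ[x; MIN(c)→d](R) → 4
  ρ[a/d](γ[x; MIN(c)→d](R)) → 4
  (S ⋈[h=a] ρ[a/d](γ[x; MIN(c)→d](R))) → 1
  γ[x; MAX(h)→g]((S ⋈[h=a] ρ[a/d](γ[x; MIN(c)→d](R)))) → 1
  π[x](γ[x; MAX(h)→g]((S ⋈[h=a] ρ[a/d](γ[x; MIN(c)→d](R))))) → 1
E2 row counts bottom-up:
  R → 4
  γ[x; MIN(c)→d](R) → 4
  ρ[a/d](γ[x; MIN(c)→d](R)) → 4
  S → 4
  (ρ[a/d](γ[x; MIN(c)→d](R)) ⋈[a=h] S) → 1
  π[d,h,z,x,a]((ρ[a/d](γ[x; MIN(c)→d](R)) ⋈[a=h] S)) → 1
  γ[x; MAX(h)→g](π[d,h,z,x,a]((ρ[a/d](γ[x; MIN(c)→d](R)) ⋈[a=h] S))) → 1
  π[x](γ[x; MAX(h)→g](π[d,h,z,x,a]((ρ[a/d](γ[x; MIN(c)→d](R)) ⋈[a=h] S)))) → 1

E1 and E2 produce the same multiset:
x
s

yes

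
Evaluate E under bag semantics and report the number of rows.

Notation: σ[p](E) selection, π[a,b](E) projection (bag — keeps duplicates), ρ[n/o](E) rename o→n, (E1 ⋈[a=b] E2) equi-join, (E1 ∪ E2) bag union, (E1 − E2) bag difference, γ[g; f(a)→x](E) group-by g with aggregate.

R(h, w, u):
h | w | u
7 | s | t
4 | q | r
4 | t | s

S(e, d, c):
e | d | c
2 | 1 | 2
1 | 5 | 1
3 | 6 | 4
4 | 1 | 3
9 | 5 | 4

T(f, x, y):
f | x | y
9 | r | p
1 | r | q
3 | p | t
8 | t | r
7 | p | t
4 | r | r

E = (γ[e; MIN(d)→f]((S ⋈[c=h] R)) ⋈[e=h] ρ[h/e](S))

Stepwise |·|:
  S → 5
  R → 3
  (S ⋈[c=h] R) → 4
  γ[e; MIN(d)→f]((S ⋈[c=h] R)) → 2
  S → 5
  ρ[h/e](S) → 5
  (γ[e; MIN(d)→f]((S ⋈[c=h] R)) ⋈[e=h] ρ[h/e](S)) → 2

|E| = 2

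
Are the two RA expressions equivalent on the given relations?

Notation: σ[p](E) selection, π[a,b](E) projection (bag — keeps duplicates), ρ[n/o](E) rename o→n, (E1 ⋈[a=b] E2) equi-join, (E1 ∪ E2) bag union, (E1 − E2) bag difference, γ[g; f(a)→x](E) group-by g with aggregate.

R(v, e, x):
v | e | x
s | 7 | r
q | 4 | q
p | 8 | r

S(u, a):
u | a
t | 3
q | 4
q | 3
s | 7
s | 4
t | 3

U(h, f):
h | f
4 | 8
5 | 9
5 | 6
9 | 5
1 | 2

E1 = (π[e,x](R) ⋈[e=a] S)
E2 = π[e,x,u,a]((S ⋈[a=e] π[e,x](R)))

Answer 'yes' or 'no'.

E1 stepwise |·|:
  R → 3
  π[e,x](R) → 3
  S → 6
  (π[e,x](R) ⋈[e=a] S) → 3
E2 stepwise |·|:
  S → 6
  R → 3
  π[e,x](R) → 3
  (S ⋈[a=e] π[e,x](R)) → 3
  π[e,x,u,a]((S ⋈[a=e] π[e,x](R))) → 3

E1 and E2 produce the same multiset:
e | x | u | a
4 | q | q | 4
4 | q | s | 4
7 | r | s | 7

yes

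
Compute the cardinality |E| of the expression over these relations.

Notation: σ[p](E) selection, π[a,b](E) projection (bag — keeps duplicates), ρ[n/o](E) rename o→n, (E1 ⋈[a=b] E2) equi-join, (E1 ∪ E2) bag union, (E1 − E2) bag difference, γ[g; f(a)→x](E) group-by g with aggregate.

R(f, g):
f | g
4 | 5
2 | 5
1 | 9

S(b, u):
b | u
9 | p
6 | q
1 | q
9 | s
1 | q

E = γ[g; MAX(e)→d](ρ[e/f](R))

Row counts bottom-up:
  R → 3
  ρ[e/f](R) → 3
  γ[g; MAX(e)→d](ρ[e/f](R)) → 2

|E| = 2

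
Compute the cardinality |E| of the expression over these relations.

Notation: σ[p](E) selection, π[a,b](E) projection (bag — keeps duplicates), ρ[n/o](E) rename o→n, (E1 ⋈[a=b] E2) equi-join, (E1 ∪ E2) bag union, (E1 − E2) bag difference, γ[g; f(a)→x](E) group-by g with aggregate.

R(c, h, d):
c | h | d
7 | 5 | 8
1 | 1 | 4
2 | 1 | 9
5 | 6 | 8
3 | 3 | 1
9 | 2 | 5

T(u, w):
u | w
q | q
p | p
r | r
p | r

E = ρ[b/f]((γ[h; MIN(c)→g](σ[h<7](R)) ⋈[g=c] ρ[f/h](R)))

Stepwise |·|:
  R → 6
  σ[h<7](R) → 6
  γ[h; MIN(c)→g](σ[h<7](R)) → 5
  R → 6
  ρ[f/h](R) → 6
  (γ[h; MIN(c)→g](σ[h<7](R)) ⋈[g=c] ρ[f/h](R)) → 5
  ρ[b/f]((γ[h; MIN(c)→g](σ[h<7](R)) ⋈[g=c] ρ[f/h](R))) → 5

|E| = 5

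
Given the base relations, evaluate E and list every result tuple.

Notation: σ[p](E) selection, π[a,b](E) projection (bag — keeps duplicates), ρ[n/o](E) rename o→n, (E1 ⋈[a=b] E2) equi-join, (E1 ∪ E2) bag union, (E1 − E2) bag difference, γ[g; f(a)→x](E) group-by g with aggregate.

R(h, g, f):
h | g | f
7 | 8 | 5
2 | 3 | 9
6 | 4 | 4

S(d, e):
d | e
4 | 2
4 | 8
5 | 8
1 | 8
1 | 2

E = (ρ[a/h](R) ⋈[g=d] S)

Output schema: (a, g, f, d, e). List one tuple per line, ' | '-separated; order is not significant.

Row counts bottom-up:
  R → 3
  ρ[a/h](R) → 3
  S → 5
  (ρ[a/h](R) ⋈[g=d] S) → 2

== RESULT ==
a | g | f | d | e
6 | 4 | 4 | 4 | 2
6 | 4 | 4 | 4 | 8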